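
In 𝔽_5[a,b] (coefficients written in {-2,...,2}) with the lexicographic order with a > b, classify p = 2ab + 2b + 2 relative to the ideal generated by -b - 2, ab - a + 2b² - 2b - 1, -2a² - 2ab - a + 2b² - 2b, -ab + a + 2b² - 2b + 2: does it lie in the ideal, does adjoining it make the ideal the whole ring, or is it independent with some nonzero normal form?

2ab + 2b + 2 lies in I (it reduces to 0).

First compute the reduced Gröbner basis of I by Buchberger's algorithm.
f_1 = -b - 2, LT = b.
f_2 = ab - a + 2b² - 2b - 1, LT = ab.
f_3 = -2a² - 2ab - a + 2b² - 2b, LT = a².
f_4 = -ab + a + 2b² - 2b + 2, LT = ab.

S(f_1,f_2): lcm = ab. S = -2a - 2b² + 2b + 1.
  reduce S modulo (f_1, f_2, f_3, f_4):
  remainder -2a - 1 ≠ 0; add h_5 = -2a - 1 to the basis.

The other S-polynomials (S(f_1,f_3), S(f_1,f_4), S(f_2,f_3), S(f_2,f_4), S(f_3,f_4), S(f_1,h_5), S(f_2,h_5), S(f_3,h_5), S(f_4,h_5)) all reduce to 0 modulo the current basis, so we have a Gröbner basis.
Inter-reduce: drop elements whose leading term is divisible by another's, tail-reduce, and make monic.
Reduced Gröbner basis: {a - 2, b + 2}.
Label its elements g_1 = a - 2, g_2 = b + 2.

Reduce p = 2ab + 2b + 2 modulo G:
  leading term ab: subtract (2b)·g_1 from 2ab + 2b + 2 → b + 2
  leading term b: subtract (1)·g_2 from b + 2 → 0
  normal form = 0.
Since the normal form is 0, p ∈ I.

Ideal membership is decidable via reduction modulo a Gröbner basis.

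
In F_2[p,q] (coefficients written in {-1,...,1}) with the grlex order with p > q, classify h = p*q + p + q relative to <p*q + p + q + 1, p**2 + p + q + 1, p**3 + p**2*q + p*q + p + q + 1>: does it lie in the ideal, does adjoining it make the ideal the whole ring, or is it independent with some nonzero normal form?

Adjoining p*q + p + q makes the ideal the whole ring: the system is inconsistent.

First compute the reduced Gröbner basis of I by Buchberger's algorithm.
f_1 = p*q + p + q + 1, LT = p*q.
f_2 = p**2 + p + q + 1, LT = p**2.
f_3 = p**3 + p**2*q + p*q + p + q + 1, LT = p**3.

S(f_1,f_2): lcm = p**2*q. S = p**2 + q**2 + p + q.
  leading term p**2: subtract (1)·f_2 from p**2 + q**2 + p + q → q**2 + 1
  leading term q**2: no divisor's leading term divides it; move q**2 to the remainder.
  leading term 1: no divisor's leading term divides it; move 1 to the remainder.
  remainder q**2 + 1 ≠ 0; add k_4 = q**2 + 1 to the basis.

The other S-polynomials (S(f_1,f_3), S(f_2,f_3), S(f_1,k_4), S(f_2,k_4), S(f_3,k_4)) all reduce to 0 modulo the current basis, so we have a Gröbner basis.
Inter-reduce: drop elements whose leading term is divisible by another's, tail-reduce, and make monic.
Reduced Gröbner basis: {p**2 + p + q + 1, p*q + p + q + 1, q**2 + 1}.
Label its elements g_1 = p**2 + p + q + 1, g_2 = p*q + p + q + 1, g_3 = q**2 + 1.

Reduce h = p*q + p + q modulo G:
  leading term p*q: subtract (1)·g_2 from p*q + p + q → 1
  leading term 1: no divisor's leading term divides it; move 1 to the remainder.
  normal form = 1.
The normal form is nonzero, so h ∉ I. Since h minus its normal form lies in I, I + (h) = I + (r) where r = 1; decide whether this ideal is the whole ring.
Here r = 1 is a nonzero constant, hence a unit: 1 ∈ I + (h), the Gröbner basis of I + (h) is {1}, and the enlarged system has no common solution — adjoining h is inconsistent.

Ideal membership is decidable via reduction modulo a Gröbner basis.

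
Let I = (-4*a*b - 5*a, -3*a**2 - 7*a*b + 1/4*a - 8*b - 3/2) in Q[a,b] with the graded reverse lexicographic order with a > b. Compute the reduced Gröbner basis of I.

f_1 = -4*a*b - 5*a, LT = a*b.
f_2 = -3*a**2 - 7*a*b + 1/4*a - 8*b - 3/2, LT = a**2.

S(f_1,f_2): lcm = a**2*b. S = -7/3*a*b**2 + 5/4*a**2 + 1/12*a*b - 8/3*b**2 - 1/2*b.
  reduce S modulo (f_1, f_2):
  remainder -8/3*b**2 - 23/6*b - 5/8 ≠ 0; add g_3 = -8/3*b**2 - 23/6*b - 5/8 to the basis.

The other S-polynomials (S(f_1,g_3), S(f_2,g_3)) all reduce to 0 modulo the current basis, so we have a Gröbner basis.

G = {a**2 - 3*a + 8/3*b + 1/2, a*b + 5/4*a, b**2 + 23/16*b + 15/64}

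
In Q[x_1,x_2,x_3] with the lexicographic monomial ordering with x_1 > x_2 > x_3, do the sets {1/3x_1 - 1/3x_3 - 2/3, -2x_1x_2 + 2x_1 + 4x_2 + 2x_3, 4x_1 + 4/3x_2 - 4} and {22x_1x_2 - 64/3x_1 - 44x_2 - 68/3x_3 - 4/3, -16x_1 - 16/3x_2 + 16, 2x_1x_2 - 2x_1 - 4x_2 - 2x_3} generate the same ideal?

Yes, the ideals are equal.

For a fixed monomial order, each ideal has a unique reduced Gröbner basis; comparing bases decides equality.
Buchberger on the first generating set:
f_1 = 1/3x_1 - 1/3x_3 - 2/3, LT = x_1.
f_2 = -2x_1x_2 + 2x_1 + 4x_2 + 2x_3, LT = x_1x_2.
f_3 = 4x_1 + 4/3x_2 - 4, LT = x_1.

S(f_1,f_2): lcm = x_1x_2. S = x_1 - x_2x_3 + x_3.
  leading term x_1: subtract (3)·f_1 from x_1 - x_2x_3 + x_3 → -x_2x_3 + 2x_3 + 2
  leading term x_2x_3: no divisor's leading term divides it; move -x_2x_3 to the remainder.
  leading term x_3: no divisor's leading term divides it; move 2x_3 to the remainder.
  leading term 1: no divisor's leading term divides it; move 2 to the remainder.
  remainder -x_2x_3 + 2x_3 + 2 ≠ 0; add g_4 = -x_2x_3 + 2x_3 + 2 to the basis.

S(f_1,f_3): lcm = x_1. S = -1/3x_2 - x_3 - 1.
  leading term x_2: no divisor's leading term divides it; move -1/3x_2 to the remainder.
  leading term x_3: no divisor's leading term divides it; move -x_3 to the remainder.
  leading term 1: no divisor's leading term divides it; move -1 to the remainder.
  remainder -1/3x_2 - x_3 - 1 ≠ 0; add g_5 = -1/3x_2 - x_3 - 1 to the basis.

S(f_2,g_5): lcm = x_1x_2. S = -3x_1x_3 - 4x_1 - 2x_2 - x_3.
  leading term x_1x_3: subtract (-9x_3)·f_1 from -3x_1x_3 - 4x_1 - 2x_2 - x_3 → -4x_1 - 2x_2 - 3x_3^2 - 7x_3
  leading term x_1: subtract (-12)·f_1 from -4x_1 - 2x_2 - 3x_3^2 - 7x_3 → -2x_2 - 3x_3^2 - 11x_3 - 8
  leading term x_2: subtract (6)·g_5 from -2x_2 - 3x_3^2 - 11x_3 - 8 → -3x_3^2 - 5x_3 - 2
  leading term x_3^2: no divisor's leading term divides it; move -3x_3^2 to the remainder.
  leading term x_3: no divisor's leading term divides it; move -5x_3 to the remainder.
  leading term 1: no divisor's leading term divides it; move -2 to the remainder.
  remainder -3x_3^2 - 5x_3 - 2 ≠ 0; add g_6 = -3x_3^2 - 5x_3 - 2 to the basis.

The other S-polynomials (S(f_2,f_3), S(f_1,g_4), S(f_2,g_4), S(f_3,g_4), S(f_1,g_5), S(f_3,g_5), S(g_4,g_5), S(f_1,g_6), S(f_2,g_6), S(f_3,g_6), S(g_4,g_6), S(g_5,g_6)) all reduce to 0 modulo the current basis, so we have a Gröbner basis.
Inter-reduce: drop elements whose leading term is divisible by another's, tail-reduce, and make monic.
Reduced Gröbner basis: {x_1 - x_3 - 2, x_2 + 3x_3 + 3, x_3^2 + 5/3x_3 + 2/3}.

Buchberger on the second generating set:
h_1 = 22x_1x_2 - 64/3x_1 - 44x_2 - 68/3x_3 - 4/3, LT = x_1x_2.
h_2 = -16x_1 - 16/3x_2 + 16, LT = x_1.
h_3 = 2x_1x_2 - 2x_1 - 4x_2 - 2x_3, LT = x_1x_2.

S(h_1,h_2): lcm = x_1x_2. S = -32/33x_1 - 1/3x_2^2 - x_2 - 34/33x_3 - 2/33.
  leading term x_1: subtract (2/33)·h_2 from -32/33x_1 - 1/3x_2^2 - x_2 - 34/33x_3 - 2/33 → -1/3x_2^2 - 67/99x_2 - 34/33x_3 - 34/33
  leading term x_2^2: no divisor's leading term divides it; move -1/3x_2^2 to the remainder.
  leading term x_2: no divisor's leading term divides it; move -67/99x_2 to the remainder.
  leading term x_3: no divisor's leading term divides it; move -34/33x_3 to the remainder.
  leading term 1: no divisor's leading term divides it; move -34/33 to the remainder.
  remainder -1/3x_2^2 - 67/99x_2 - 34/33x_3 - 34/33 ≠ 0; add k_4 = -1/3x_2^2 - 67/99x_2 - 34/33x_3 - 34/33 to the basis.

S(h_1,h_3): lcm = x_1x_2. S = 1/33x_1 - 1/33x_3 - 2/33.
  leading term x_1: subtract (-1/528)·h_2 from 1/33x_1 - 1/33x_3 - 2/33 → -1/99x_2 - 1/33x_3 - 1/33
  leading term x_2: no divisor's leading term divides it; move -1/99x_2 to the remainder.
  leading term x_3: no divisor's leading term divides it; move -1/33x_3 to the remainder.
  leading term 1: no divisor's leading term divides it; move -1/33 to the remainder.
  remainder -1/99x_2 - 1/33x_3 - 1/33 ≠ 0; add k_5 = -1/99x_2 - 1/33x_3 - 1/33 to the basis.

S(h_3,k_4): lcm = x_1x_2^2. S = -100/33x_1x_2 - 34/11x_1x_3 - 34/11x_1 - 2x_2^2 - x_2x_3.
  leading term x_1x_2: subtract (-50/363)·h_1 from -100/33x_1x_2 - 34/11x_1x_3 - 34/11x_1 - 2x_2^2 - x_2x_3 → -34/11x_1x_3 - 6566/1089x_1 - 2x_2^2 - x_2x_3 - 200/33x_2 - 3400/1089x_3 - 200/1089
  leading term x_1x_3: subtract (17/88x_3)·h_2 from -34/11x_1x_3 - 6566/1089x_1 - 2x_2^2 - x_2x_3 - 200/33x_2 - 3400/1089x_3 - 200/1089 → -6566/1089x_1 - 2x_2^2 + 1/33x_2x_3 - 200/33x_2 - 6766/1089x_3 - 200/1089
  leading term x_1: subtract (3283/8712)·h_2 from -6566/1089x_1 - 2x_2^2 + 1/33x_2x_3 - 200/33x_2 - 6766/1089x_3 - 200/1089 → -2x_2^2 + 1/33x_2x_3 - 13234/3267x_2 - 6766/1089x_3 - 6766/1089
  leading term x_2^2: subtract (6)·k_4 from -2x_2^2 + 1/33x_2x_3 - 13234/3267x_2 - 6766/1089x_3 - 6766/1089 → 1/33x_2x_3 + 32/3267x_2 - 34/1089x_3 - 34/1089
  leading term x_2x_3: subtract (-3x_3)·k_5 from 1/33x_2x_3 + 32/3267x_2 - 34/1089x_3 - 34/1089 → 32/3267x_2 - 1/11x_3^2 - 133/1089x_3 - 34/1089
  leading term x_2: subtract (-32/33)·k_5 from 32/3267x_2 - 1/11x_3^2 - 133/1089x_3 - 34/1089 → -1/11x_3^2 - 5/33x_3 - 2/33
  leading term x_3^2: no divisor's leading term divides it; move -1/11x_3^2 to the remainder.
  leading term x_3: no divisor's leading term divides it; move -5/33x_3 to the remainder.
  leading term 1: no divisor's leading term divides it; move -2/33 to the remainder.
  remainder -1/11x_3^2 - 5/33x_3 - 2/33 ≠ 0; add k_6 = -1/11x_3^2 - 5/33x_3 - 2/33 to the basis.

The other S-polynomials (S(h_2,h_3), S(h_1,k_4), S(h_2,k_4), S(h_1,k_5), S(h_2,k_5), S(h_3,k_5), S(k_4,k_5), S(h_1,k_6), S(h_2,k_6), S(h_3,k_6), S(k_4,k_6), S(k_5,k_6)) all reduce to 0 modulo the current basis, so we have a Gröbner basis.
Inter-reduce: drop elements whose leading term is divisible by another's, tail-reduce, and make monic.
Reduced Gröbner basis: {x_1 - x_3 - 2, x_2 + 3x_3 + 3, x_3^2 + 5/3x_3 + 2/3}.

Same reduced basis, so the two generating sets span the same ideal.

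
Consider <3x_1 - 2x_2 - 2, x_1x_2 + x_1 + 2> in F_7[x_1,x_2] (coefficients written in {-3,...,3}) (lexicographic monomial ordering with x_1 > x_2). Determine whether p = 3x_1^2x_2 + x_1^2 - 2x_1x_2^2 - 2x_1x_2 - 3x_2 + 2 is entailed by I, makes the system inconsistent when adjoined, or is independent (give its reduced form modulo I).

3x_1^2x_2 + x_1^2 - 2x_1x_2^2 - 2x_1x_2 - 3x_2 + 2 is independent of I; its normal form modulo I is -3x_2 + 3.

First compute the reduced Gröbner basis of I by Buchberger's algorithm.
f_1 = 3x_1 - 2x_2 - 2, LT = x_1.
f_2 = x_1x_2 + x_1 + 2, LT = x_1x_2.

S(f_1,f_2): lcm = x_1x_2. S = -x_1 - 3x_2^2 - 3x_2 - 2.
  leading term x_1: subtract (2)·f_1 from -x_1 - 3x_2^2 - 3x_2 - 2 → -3x_2^2 + x_2 + 2
  leading term x_2^2: no divisor's leading term divides it; move -3x_2^2 to the remainder.
  leading term x_2: no divisor's leading term divides it; move x_2 to the remainder.
  leading term 1: no divisor's leading term divides it; move 2 to the remainder.
  remainder -3x_2^2 + x_2 + 2 ≠ 0; add h_3 = -3x_2^2 + x_2 + 2 to the basis.

S(f_1,h_3): leading monomials are coprime, so the S-polynomial reduces to 0 (Buchberger's first criterion).
S(f_2,h_3): lcm = x_1x_2^2. S = -x_1x_2 + 3x_1 + 2x_2.
  leading term x_1x_2: subtract (2x_2)·f_1 from -x_1x_2 + 3x_1 + 2x_2 → 3x_1 - 3x_2^2 - x_2
  leading term x_1: subtract (1)·f_1 from 3x_1 - 3x_2^2 - x_2 → -3x_2^2 + x_2 + 2
  leading term x_2^2: subtract (1)·h_3 from -3x_2^2 + x_2 + 2 → 0
  remainder 0.

Every S-polynomial of the final basis reduces to 0, so we have a Gröbner basis.
Inter-reduce: drop elements whose leading term is divisible by another's, tail-reduce, and make monic.
Reduced Gröbner basis: {x_1 - 3x_2 - 3, x_2^2 + 2x_2 - 3}.
Label its elements g_1 = x_1 - 3x_2 - 3, g_2 = x_2^2 + 2x_2 - 3.

Reduce p = 3x_1^2x_2 + x_1^2 - 2x_1x_2^2 - 2x_1x_2 - 3x_2 + 2 modulo G:
  leading term x_1^2x_2: subtract (3x_1x_2)·g_1 from 3x_1^2x_2 + x_1^2 - 2x_1x_2^2 - 2x_1x_2 - 3x_2 + 2 → x_1^2 - 3x_2 + 2
  leading term x_1^2: subtract (x_1)·g_1 from x_1^2 - 3x_2 + 2 → 3x_1x_2 + 3x_1 - 3x_2 + 2
  leading term x_1x_2: subtract (3x_2)·g_1 from 3x_1x_2 + 3x_1 - 3x_2 + 2 → 3x_1 + 2x_2^2 - x_2 + 2
  leading term x_1: subtract (3)·g_1 from 3x_1 + 2x_2^2 - x_2 + 2 → 2x_2^2 + x_2 - 3
  leading term x_2^2: subtract (2)·g_2 from 2x_2^2 + x_2 - 3 → -3x_2 + 3
  leading term x_2: no divisor's leading term divides it; move -3x_2 to the remainder.
  leading term 1: no divisor's leading term divides it; move 3 to the remainder.
  normal form = -3x_2 + 3.
The normal form is nonzero, so p ∉ I. Since p minus its normal form lies in I, I + (p) = I + (r) where r = -3x_2 + 3; decide whether this ideal is the whole ring.
Run Buchberger on G together with r (pairs among the g_i already reduce to 0 since G is a Gröbner basis):
g_1 = x_1 - 3x_2 - 3, LT = x_1.
g_2 = x_2^2 + 2x_2 - 3, LT = x_2^2.
r = -3x_2 + 3, LT = x_2.

S(g_1,g_2): leading monomials are coprime, so the S-polynomial reduces to 0 (Buchberger's first criterion).
S(g_1,r): leading monomials are coprime, so the S-polynomial reduces to 0 (Buchberger's first criterion).
S(g_2,r): lcm = x_2^2. S = 3x_2 - 3.
  leading term x_2: subtract (-1)·r from 3x_2 - 3 → 0
  remainder 0.

Every S-polynomial of the final basis reduces to 0, so we have a Gröbner basis.
Inter-reduce: drop elements whose leading term is divisible by another's, tail-reduce, and make monic.
Reduced Gröbner basis: {x_1 + 1, x_2 - 1}.
The reduced Gröbner basis of I + (p) is {x_1 + 1, x_2 - 1} ≠ {1}, a proper ideal, so the enlarged system stays consistent: p is independent of I, with normal form -3x_2 + 3.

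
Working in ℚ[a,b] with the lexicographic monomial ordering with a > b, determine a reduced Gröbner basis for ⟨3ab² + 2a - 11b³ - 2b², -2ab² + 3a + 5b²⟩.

f_1 = 3ab² + 2a - 11b³ - 2b², LT = ab².
f_2 = -2ab² + 3a + 5b², LT = ab².

S(f_1,f_2): lcm = ab². S = 13/6a - 11/3b³ + 11/6b².
  reduce S modulo (f_1, f_2):
  remainder 13/6a - 11/3b³ + 11/6b² ≠ 0; add g_3 = 13/6a - 11/3b³ + 11/6b² to the basis.

S(f_1,g_3): lcm = ab². S = ⅔a + 22/13b⁵ - 11/13b⁴ - 11/3b³ - ⅔b².
  reduce S modulo (f_1, f_2, g_3):
  remainder 22/13b⁵ - 11/13b⁴ - 33/13b³ - 16/13b² ≠ 0; add g_4 = 22/13b⁵ - 11/13b⁴ - 33/13b³ - 16/13b² to the basis.

The other S-polynomials (S(f_2,g_3), S(f_1,g_4), S(f_2,g_4), S(g_3,g_4)) all reduce to 0 modulo the current basis, so we have a Gröbner basis.
Inter-reduce: drop elements whose leading term is divisible by another's, tail-reduce, and make monic.

G = {a - 22/13b³ + 11/13b², b⁵ - ½b⁴ - 3/2b³ - 8/11b²}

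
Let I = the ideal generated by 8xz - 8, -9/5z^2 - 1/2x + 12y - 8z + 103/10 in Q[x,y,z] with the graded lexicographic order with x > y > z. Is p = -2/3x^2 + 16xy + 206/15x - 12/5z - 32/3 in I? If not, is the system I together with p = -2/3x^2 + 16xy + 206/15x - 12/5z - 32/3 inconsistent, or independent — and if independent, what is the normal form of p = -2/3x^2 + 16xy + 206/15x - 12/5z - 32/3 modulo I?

-2/3x^2 + 16xy + 206/15x - 12/5z - 32/3 lies in I (it reduces to 0).

First compute the reduced Gröbner basis of I by Buchberger's algorithm.
f_1 = 8xz - 8, LT = xz.
f_2 = -9/5z^2 - 1/2x + 12y - 8z + 103/10, LT = z^2.

S(f_1,f_2): lcm = xz^2. S = -5/18x^2 + 20/3xy - 40/9xz + 103/18x - z.
  leading term x^2: no divisor's leading term divides it; move -5/18x^2 to the remainder.
  leading term xy: no divisor's leading term divides it; move 20/3xy to the remainder.
  leading term xz: subtract (-5/9)·f_1 from -40/9xz + 103/18x - z → 103/18x - z - 40/9
  leading term x: no divisor's leading term divides it; move 103/18x to the remainder.
  leading term z: no divisor's leading term divides it; move -z to the remainder.
  leading term 1: no divisor's leading term divides it; move -40/9 to the remainder.
  remainder -5/18x^2 + 20/3xy + 103/18x - z - 40/9 ≠ 0; add h_3 = -5/18x^2 + 20/3xy + 103/18x - z - 40/9 to the basis.

S(f_1,h_3): lcm = x^2z. S = 24xyz + 103/5xz - 18/5z^2 - x - 16z.
  leading term xyz: subtract (3y)·f_1 from 24xyz + 103/5xz - 18/5z^2 - x - 16z → 103/5xz - 18/5z^2 - x + 24y - 16z
  leading term xz: subtract (103/40)·f_1 from 103/5xz - 18/5z^2 - x + 24y - 16z → -18/5z^2 - x + 24y - 16z + 103/5
  leading term z^2: subtract (2)·f_2 from -18/5z^2 - x + 24y - 16z + 103/5 → 0
  remainder 0.

S(f_2,h_3): leading monomials are coprime, so the S-polynomial reduces to 0 (Buchberger's first criterion).
Every S-polynomial of the final basis reduces to 0, so we have a Gröbner basis.
Inter-reduce: drop elements whose leading term is divisible by another's, tail-reduce, and make monic.
Reduced Gröbner basis: {x^2 - 24xy - 103/5x + 18/5z + 16, xz - 1, z^2 + 5/18x - 20/3y + 40/9z - 103/18}.
Label its elements g_1 = x^2 - 24xy - 103/5x + 18/5z + 16, g_2 = xz - 1, g_3 = z^2 + 5/18x - 20/3y + 40/9z - 103/18.

Reduce p = -2/3x^2 + 16xy + 206/15x - 12/5z - 32/3 modulo G:
  leading term x^2: subtract (-2/3)·g_1 from -2/3x^2 + 16xy + 206/15x - 12/5z - 32/3 → 0
  normal form = 0.
Since the normal form is 0, p ∈ I.

The remainder on division by a Gröbner basis is unique — it is the normal form.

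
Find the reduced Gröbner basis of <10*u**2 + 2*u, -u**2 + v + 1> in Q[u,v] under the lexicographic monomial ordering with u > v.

G = {u + 5*v + 5, v**2 + 49/25*v + 24/25}

f_1 = 10*u**2 + 2*u, LT = u**2.
f_2 = -u**2 + v + 1, LT = u**2.

S(f_1,f_2): lcm = u**2. S = 1/5*u + v + 1.
  leading term u: no divisor's leading term divides it; move 1/5*u to the remainder.
  leading term v: no divisor's leading term divides it; move v to the remainder.
  leading term 1: no divisor's leading term divides it; move 1 to the remainder.
  remainder 1/5*u + v + 1 ≠ 0; add g_3 = 1/5*u + v + 1 to the basis.

S(f_1,g_3): lcm = u**2. S = -5*u*v - 24/5*u.
  leading term u*v: subtract (-25*v)·g_3 from -5*u*v - 24/5*u → -24/5*u + 25*v**2 + 25*v
  leading term u: subtract (-24)·g_3 from -24/5*u + 25*v**2 + 25*v → 25*v**2 + 49*v + 24
  leading term v**2: no divisor's leading term divides it; move 25*v**2 to the remainder.
  leading term v: no divisor's leading term divides it; move 49*v to the remainder.
  leading term 1: no divisor's leading term divides it; move 24 to the remainder.
  remainder 25*v**2 + 49*v + 24 ≠ 0; add g_4 = 25*v**2 + 49*v + 24 to the basis.

The other S-polynomials (S(f_2,g_3), S(f_1,g_4), S(f_2,g_4), S(g_3,g_4)) all reduce to 0 modulo the current basis, so we have a Gröbner basis.
Inter-reduce: drop elements whose leading term is divisible by another's, tail-reduce, and make monic.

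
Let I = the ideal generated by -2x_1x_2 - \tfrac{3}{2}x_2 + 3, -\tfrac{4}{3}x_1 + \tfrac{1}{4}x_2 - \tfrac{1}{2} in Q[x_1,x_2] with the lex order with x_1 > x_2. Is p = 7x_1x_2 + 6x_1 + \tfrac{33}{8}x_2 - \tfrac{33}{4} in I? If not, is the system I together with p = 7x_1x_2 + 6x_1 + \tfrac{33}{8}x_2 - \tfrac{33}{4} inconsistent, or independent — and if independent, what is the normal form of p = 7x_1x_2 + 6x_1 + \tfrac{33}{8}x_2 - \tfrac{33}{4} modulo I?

7x_1x_2 + 6x_1 + \tfrac{33}{8}x_2 - \tfrac{33}{4} lies in I (it reduces to 0).

First compute the reduced Gröbner basis of I by Buchberger's algorithm.
f_1 = -2x_1x_2 - \tfrac{3}{2}x_2 + 3, LT = x_1x_2.
f_2 = -\tfrac{4}{3}x_1 + \tfrac{1}{4}x_2 - \tfrac{1}{2}, LT = x_1.

S(f_1,f_2): lcm = x_1x_2. S = \tfrac{3}{16}x_2^{2} + \tfrac{3}{8}x_2 - \tfrac{3}{2}.
  leading term x_2^{2}: no divisor's leading term divides it; move \tfrac{3}{16}x_2^{2} to the remainder.
  leading term x_2: no divisor's leading term divides it; move \tfrac{3}{8}x_2 to the remainder.
  leading term 1: no divisor's leading term divides it; move -\tfrac{3}{2} to the remainder.
  remainder \tfrac{3}{16}x_2^{2} + \tfrac{3}{8}x_2 - \tfrac{3}{2} ≠ 0; add h_3 = \tfrac{3}{16}x_2^{2} + \tfrac{3}{8}x_2 - \tfrac{3}{2} to the basis.

The other S-polynomials (S(f_1,h_3), S(f_2,h_3)) all reduce to 0 modulo the current basis, so we have a Gröbner basis.
Inter-reduce: drop elements whose leading term is divisible by another's, tail-reduce, and make monic.
Reduced Gröbner basis: {x_1 - \tfrac{3}{16}x_2 + \tfrac{3}{8}, x_2^{2} + 2x_2 - 8}.
Label its elements g_1 = x_1 - \tfrac{3}{16}x_2 + \tfrac{3}{8}, g_2 = x_2^{2} + 2x_2 - 8.

Reduce p = 7x_1x_2 + 6x_1 + \tfrac{33}{8}x_2 - \tfrac{33}{4} modulo G:
  leading term x_1x_2: subtract (7x_2)·g_1 from 7x_1x_2 + 6x_1 + \tfrac{33}{8}x_2 - \tfrac{33}{4} → 6x_1 + \tfrac{21}{16}x_2^{2} + \tfrac{3}{2}x_2 - \tfrac{33}{4}
  leading term x_1: subtract (6)·g_1 from 6x_1 + \tfrac{21}{16}x_2^{2} + \tfrac{3}{2}x_2 - \tfrac{33}{4} → \tfrac{21}{16}x_2^{2} + \tfrac{21}{8}x_2 - \tfrac{21}{2}
  leading term x_2^{2}: subtract (\tfrac{21}{16})·g_2 from \tfrac{21}{16}x_2^{2} + \tfrac{21}{8}x_2 - \tfrac{21}{2} → 0
  normal form = 0.
Since the normal form is 0, p ∈ I.

Ideal membership is decidable via reduction modulo a Gröbner basis.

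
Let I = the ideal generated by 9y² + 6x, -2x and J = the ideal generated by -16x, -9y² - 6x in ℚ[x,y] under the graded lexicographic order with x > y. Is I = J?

Equality of ideals is decidable: compute both reduced Gröbner bases (unique for the ordering) and check whether they agree.
Buchberger on the first generating set:
f_1 = 9y² + 6x, LT = y².
f_2 = -2x, LT = x.

S(f_1,f_2): leading monomials are coprime, so the S-polynomial reduces to 0 (Buchberger's first criterion).
Every S-polynomial of the final basis reduces to 0, so we have a Gröbner basis.
Inter-reduce: drop elements whose leading term is divisible by another's, tail-reduce, and make monic.
Reduced Gröbner basis: {y², x}.

Buchberger on the second generating set:
h_1 = -16x, LT = x.
h_2 = -9y² - 6x, LT = y².

S(h_1,h_2): leading monomials are coprime, so the S-polynomial reduces to 0 (Buchberger's first criterion).
Every S-polynomial of the final basis reduces to 0, so we have a Gröbner basis.
Inter-reduce: drop elements whose leading term is divisible by another's, tail-reduce, and make monic.
Reduced Gröbner basis: {y², x}.

These coincide, so the ideals are equal.

Yes, the ideals are equal.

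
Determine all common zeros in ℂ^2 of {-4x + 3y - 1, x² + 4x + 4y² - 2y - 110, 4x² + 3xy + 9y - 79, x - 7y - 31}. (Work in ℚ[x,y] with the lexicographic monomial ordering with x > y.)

Compute a lex Gröbner basis by Buchberger's algorithm.
f_1 = -4x + 3y - 1, LT = x.
f_2 = x² + 4x + 4y² - 2y - 110, LT = x².
f_3 = 4x² + 3xy + 9y - 79, LT = x².
f_4 = x - 7y - 31, LT = x.

S(f_1,f_2): lcm = x². S = -¾xy - 15/4x - 4y² + 2y + 110.
  reduce S modulo (f_1, f_2, f_3, f_4):
  remainder -73/16y² - ⅝y + 1775/16 ≠ 0; add h_5 = -73/16y² - ⅝y + 1775/16 to the basis.

S(f_1,f_3): lcm = x². S = -3/2xy + ¼x - 9/4y + 79/4.
  reduce S modulo (f_1, f_2, f_3, f_4, h_5):
  remainder -1791/1168y - 8955/1168 ≠ 0; add h_6 = -1791/1168y - 8955/1168 to the basis.

The other S-polynomials (S(f_1,f_4), S(f_2,f_3), S(f_2,f_4), S(f_3,f_4), S(f_1,h_5), S(f_2,h_5), S(f_3,h_5), S(f_4,h_5), S(f_1,h_6), S(f_2,h_6), S(f_3,h_6), S(f_4,h_6), S(h_5,h_6)) all reduce to 0 modulo the current basis, so we have a Gröbner basis.
Inter-reduce: drop elements whose leading term is divisible by another's, tail-reduce, and make monic.
Reduced Gröbner basis: {x + 4, y + 5}.

Elimination: the polynomial y + 5 lies in the elimination ideal for y, so y ∈ {-5}. For each such y, the remaining basis elements (now univariate) give the rest of the solution.
  y = -5: the earlier basis element becomes x + 4 = 0, giving x = -4 — point (-4, -5).

{(-4, -5)}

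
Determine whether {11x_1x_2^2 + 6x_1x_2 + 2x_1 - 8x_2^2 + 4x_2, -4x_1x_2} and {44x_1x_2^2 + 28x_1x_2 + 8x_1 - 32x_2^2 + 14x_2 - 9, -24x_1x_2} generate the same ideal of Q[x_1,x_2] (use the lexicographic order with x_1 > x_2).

For a fixed monomial order, each ideal has a unique reduced Gröbner basis; comparing bases decides equality.
Buchberger on the first generating set:
f_1 = 11x_1x_2^2 + 6x_1x_2 + 2x_1 - 8x_2^2 + 4x_2, LT = x_1x_2^2.
f_2 = -4x_1x_2, LT = x_1x_2.

S(f_1,f_2): lcm = x_1x_2^2. S = 6/11x_1x_2 + 2/11x_1 - 8/11x_2^2 + 4/11x_2.
  leading term x_1x_2: subtract (-3/22)·f_2 from 6/11x_1x_2 + 2/11x_1 - 8/11x_2^2 + 4/11x_2 → 2/11x_1 - 8/11x_2^2 + 4/11x_2
  leading term x_1: no divisor's leading term divides it; move 2/11x_1 to the remainder.
  leading term x_2^2: no divisor's leading term divides it; move -8/11x_2^2 to the remainder.
  leading term x_2: no divisor's leading term divides it; move 4/11x_2 to the remainder.
  remainder 2/11x_1 - 8/11x_2^2 + 4/11x_2 ≠ 0; add g_3 = 2/11x_1 - 8/11x_2^2 + 4/11x_2 to the basis.

S(f_1,g_3): lcm = x_1x_2^2. S = 6/11x_1x_2 + 2/11x_1 + 4x_2^4 - 2x_2^3 - 8/11x_2^2 + 4/11x_2.
  leading term x_1x_2: subtract (-3/22)·f_2 from 6/11x_1x_2 + 2/11x_1 + 4x_2^4 - 2x_2^3 - 8/11x_2^2 + 4/11x_2 → 2/11x_1 + 4x_2^4 - 2x_2^3 - 8/11x_2^2 + 4/11x_2
  leading term x_1: subtract (1)·g_3 from 2/11x_1 + 4x_2^4 - 2x_2^3 - 8/11x_2^2 + 4/11x_2 → 4x_2^4 - 2x_2^3
  leading term x_2^4: no divisor's leading term divides it; move 4x_2^4 to the remainder.
  leading term x_2^3: no divisor's leading term divides it; move -2x_2^3 to the remainder.
  remainder 4x_2^4 - 2x_2^3 ≠ 0; add g_4 = 4x_2^4 - 2x_2^3 to the basis.

S(f_2,g_3): lcm = x_1x_2. S = 4x_2^3 - 2x_2^2.
  leading term x_2^3: no divisor's leading term divides it; move 4x_2^3 to the remainder.
  leading term x_2^2: no divisor's leading term divides it; move -2x_2^2 to the remainder.
  remainder 4x_2^3 - 2x_2^2 ≠ 0; add g_5 = 4x_2^3 - 2x_2^2 to the basis.

The other S-polynomials (S(f_1,g_4), S(f_2,g_4), S(g_3,g_4), S(f_1,g_5), S(f_2,g_5), S(g_3,g_5), S(g_4,g_5)) all reduce to 0 modulo the current basis, so we have a Gröbner basis.
Inter-reduce: drop elements whose leading term is divisible by another's, tail-reduce, and make monic.
Reduced Gröbner basis: {x_1 - 4x_2^2 + 2x_2, x_2^3 - 1/2x_2^2}.

Buchberger on the second generating set:
h_1 = 44x_1x_2^2 + 28x_1x_2 + 8x_1 - 32x_2^2 + 14x_2 - 9, LT = x_1x_2^2.
h_2 = -24x_1x_2, LT = x_1x_2.

S(h_1,h_2): lcm = x_1x_2^2. S = 7/11x_1x_2 + 2/11x_1 - 8/11x_2^2 + 7/22x_2 - 9/44.
  leading term x_1x_2: subtract (-7/264)·h_2 from 7/11x_1x_2 + 2/11x_1 - 8/11x_2^2 + 7/22x_2 - 9/44 → 2/11x_1 - 8/11x_2^2 + 7/22x_2 - 9/44
  leading term x_1: no divisor's leading term divides it; move 2/11x_1 to the remainder.
  leading term x_2^2: no divisor's leading term divides it; move -8/11x_2^2 to the remainder.
  leading term x_2: no divisor's leading term divides it; move 7/22x_2 to the remainder.
  leading term 1: no divisor's leading term divides it; move -9/44 to the remainder.
  remainder 2/11x_1 - 8/11x_2^2 + 7/22x_2 - 9/44 ≠ 0; add k_3 = 2/11x_1 - 8/11x_2^2 + 7/22x_2 - 9/44 to the basis.

S(h_1,k_3): lcm = x_1x_2^2. S = 7/11x_1x_2 + 2/11x_1 + 4x_2^4 - 7/4x_2^3 + 35/88x_2^2 + 7/22x_2 - 9/44.
  leading term x_1x_2: subtract (-7/264)·h_2 from 7/11x_1x_2 + 2/11x_1 + 4x_2^4 - 7/4x_2^3 + 35/88x_2^2 + 7/22x_2 - 9/44 → 2/11x_1 + 4x_2^4 - 7/4x_2^3 + 35/88x_2^2 + 7/22x_2 - 9/44
  leading term x_1: subtract (1)·k_3 from 2/11x_1 + 4x_2^4 - 7/4x_2^3 + 35/88x_2^2 + 7/22x_2 - 9/44 → 4x_2^4 - 7/4x_2^3 + 9/8x_2^2
  leading term x_2^4: no divisor's leading term divides it; move 4x_2^4 to the remainder.
  leading term x_2^3: no divisor's leading term divides it; move -7/4x_2^3 to the remainder.
  leading term x_2^2: no divisor's leading term divides it; move 9/8x_2^2 to the remainder.
  remainder 4x_2^4 - 7/4x_2^3 + 9/8x_2^2 ≠ 0; add k_4 = 4x_2^4 - 7/4x_2^3 + 9/8x_2^2 to the basis.

S(h_2,k_3): lcm = x_1x_2. S = 4x_2^3 - 7/4x_2^2 + 9/8x_2.
  leading term x_2^3: no divisor's leading term divides it; move 4x_2^3 to the remainder.
  leading term x_2^2: no divisor's leading term divides it; move -7/4x_2^2 to the remainder.
  leading term x_2: no divisor's leading term divides it; move 9/8x_2 to the remainder.
  remainder 4x_2^3 - 7/4x_2^2 + 9/8x_2 ≠ 0; add k_5 = 4x_2^3 - 7/4x_2^2 + 9/8x_2 to the basis.

The other S-polynomials (S(h_1,k_4), S(h_2,k_4), S(k_3,k_4), S(h_1,k_5), S(h_2,k_5), S(k_3,k_5), S(k_4,k_5)) all reduce to 0 modulo the current basis, so we have a Gröbner basis.
Inter-reduce: drop elements whose leading term is divisible by another's, tail-reduce, and make monic.
Reduced Gröbner basis: {x_1 - 4x_2^2 + 7/4x_2 - 9/8, x_2^3 - 7/16x_2^2 + 9/32x_2}.

These differ, so the ideals are not equal.

No, the ideals differ.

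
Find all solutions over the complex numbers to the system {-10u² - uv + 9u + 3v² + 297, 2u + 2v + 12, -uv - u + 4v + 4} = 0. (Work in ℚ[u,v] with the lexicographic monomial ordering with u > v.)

{(-5, -1)}

Compute a lex Gröbner basis by Buchberger's algorithm.
f_1 = -10u² - uv + 9u + 3v² + 297, LT = u².
f_2 = 2u + 2v + 12, LT = u.
f_3 = -uv - u + 4v + 4, LT = uv.

S(f_1,f_2): lcm = u². S = -9/10uv - 69/10u - 3/10v² - 297/10.
  reduce S modulo (f_1, f_2, f_3):
  remainder ⅗v² + 123/10v + 117/10 ≠ 0; add h_4 = ⅗v² + 123/10v + 117/10 to the basis.

S(f_1,f_3): lcm = u²v. S = -u² + 1/10uv² + 31/10uv + 4u - 3/10v³ - 297/10v.
  reduce S modulo (f_1, f_2, f_3, h_4):
  remainder -513/4v - 513/4 ≠ 0; add h_5 = -513/4v - 513/4 to the basis.

The other S-polynomials (S(f_2,f_3), S(f_1,h_4), S(f_2,h_4), S(f_3,h_4), S(f_1,h_5), S(f_2,h_5), S(f_3,h_5), S(h_4,h_5)) all reduce to 0 modulo the current basis, so we have a Gröbner basis.
Inter-reduce: drop elements whose leading term is divisible by another's, tail-reduce, and make monic.
Reduced Gröbner basis: {u + 5, v + 1}.

From the last basis element, v + 1 = 0, so v takes values in {-1}. Each choice, substituted upward through the basis, yields the corresponding point(s) of the solution set.
  v = -1: the earlier basis element becomes u + 5 = 0, giving u = -5 — point (-5, -1).
Zero-dimensionality of the ideal guarantees finitely many solutions over ℂ.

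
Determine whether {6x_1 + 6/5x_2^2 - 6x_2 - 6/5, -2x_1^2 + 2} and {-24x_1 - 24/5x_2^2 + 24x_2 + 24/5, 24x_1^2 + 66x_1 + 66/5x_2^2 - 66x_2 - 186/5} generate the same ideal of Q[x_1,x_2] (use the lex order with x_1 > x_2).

Two ideals are equal iff their reduced Gröbner bases coincide (the reduced basis is unique for a fixed ordering).
Buchberger on the first generating set:
f_1 = 6x_1 + 6/5x_2^2 - 6x_2 - 6/5, LT = x_1.
f_2 = -2x_1^2 + 2, LT = x_1^2.

S(f_1,f_2): lcm = x_1^2. S = 1/5x_1x_2^2 - x_1x_2 - 1/5x_1 + 1.
  reduce S modulo (f_1, f_2):
  remainder -1/25x_2^4 + 2/5x_2^3 - 23/25x_2^2 - 2/5x_2 + 24/25 ≠ 0; add g_3 = -1/25x_2^4 + 2/5x_2^3 - 23/25x_2^2 - 2/5x_2 + 24/25 to the basis.

The other S-polynomials (S(f_1,g_3), S(f_2,g_3)) all reduce to 0 modulo the current basis, so we have a Gröbner basis.
Inter-reduce: drop elements whose leading term is divisible by another's, tail-reduce, and make monic.
Reduced Gröbner basis: {x_1 + 1/5x_2^2 - x_2 - 1/5, x_2^4 - 10x_2^3 + 23x_2^2 + 10x_2 - 24}.

Buchberger on the second generating set:
h_1 = -24x_1 - 24/5x_2^2 + 24x_2 + 24/5, LT = x_1.
h_2 = 24x_1^2 + 66x_1 + 66/5x_2^2 - 66x_2 - 186/5, LT = x_1^2.

S(h_1,h_2): lcm = x_1^2. S = 1/5x_1x_2^2 - x_1x_2 - 59/20x_1 - 11/20x_2^2 + 11/4x_2 + 31/20.
  reduce S modulo (h_1, h_2):
  remainder -1/25x_2^4 + 2/5x_2^3 - 23/25x_2^2 - 2/5x_2 + 24/25 ≠ 0; add k_3 = -1/25x_2^4 + 2/5x_2^3 - 23/25x_2^2 - 2/5x_2 + 24/25 to the basis.

The other S-polynomials (S(h_1,k_3), S(h_2,k_3)) all reduce to 0 modulo the current basis, so we have a Gröbner basis.
Inter-reduce: drop elements whose leading term is divisible by another's, tail-reduce, and make monic.
Reduced Gröbner basis: {x_1 + 1/5x_2^2 - x_2 - 1/5, x_2^4 - 10x_2^3 + 23x_2^2 + 10x_2 - 24}.

Same reduced basis, so the two generating sets span the same ideal.

Yes, the ideals are equal.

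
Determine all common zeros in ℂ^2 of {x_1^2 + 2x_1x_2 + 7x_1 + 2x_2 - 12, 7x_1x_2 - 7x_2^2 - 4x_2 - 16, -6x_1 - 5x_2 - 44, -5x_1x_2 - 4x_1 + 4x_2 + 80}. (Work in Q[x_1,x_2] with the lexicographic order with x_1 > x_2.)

Compute a lex Gröbner basis by Buchberger's algorithm.
f_1 = x_1^2 + 2x_1x_2 + 7x_1 + 2x_2 - 12, LT = x_1^2.
f_2 = 7x_1x_2 - 7x_2^2 - 4x_2 - 16, LT = x_1x_2.
f_3 = -6x_1 - 5x_2 - 44, LT = x_1.
f_4 = -5x_1x_2 - 4x_1 + 4x_2 + 80, LT = x_1x_2.

S(f_1,f_2): lcm = x_1^2x_2. S = 3x_1x_2^2 + 53/7x_1x_2 + 16/7x_1 + 2x_2^2 - 12x_2.
  leading term x_1x_2^2: subtract (3/7x_2)·f_2 from 3x_1x_2^2 + 53/7x_1x_2 + 16/7x_1 + 2x_2^2 - 12x_2 → 53/7x_1x_2 + 16/7x_1 + 3x_2^3 + 26/7x_2^2 - 36/7x_2
  leading term x_1x_2: subtract (53/49)·f_2 from 53/7x_1x_2 + 16/7x_1 + 3x_2^3 + 26/7x_2^2 - 36/7x_2 → 16/7x_1 + 3x_2^3 + 79/7x_2^2 - 40/49x_2 + 848/49
  leading term x_1: subtract (-8/21)·f_3 from 16/7x_1 + 3x_2^3 + 79/7x_2^2 - 40/49x_2 + 848/49 → 3x_2^3 + 79/7x_2^2 - 400/147x_2 + 80/147
  leading term x_2^3: no divisor's leading term divides it; move 3x_2^3 to the remainder.
  leading term x_2^2: no divisor's leading term divides it; move 79/7x_2^2 to the remainder.
  leading term x_2: no divisor's leading term divides it; move -400/147x_2 to the remainder.
  leading term 1: no divisor's leading term divides it; move 80/147 to the remainder.
  remainder 3x_2^3 + 79/7x_2^2 - 400/147x_2 + 80/147 ≠ 0; add h_5 = 3x_2^3 + 79/7x_2^2 - 400/147x_2 + 80/147 to the basis.

S(f_1,f_3): lcm = x_1^2. S = 7/6x_1x_2 - 1/3x_1 + 2x_2 - 12.
  leading term x_1x_2: subtract (1/6)·f_2 from 7/6x_1x_2 - 1/3x_1 + 2x_2 - 12 → -1/3x_1 + 7/6x_2^2 + 8/3x_2 - 28/3
  leading term x_1: subtract (1/18)·f_3 from -1/3x_1 + 7/6x_2^2 + 8/3x_2 - 28/3 → 7/6x_2^2 + 53/18x_2 - 62/9
  leading term x_2^2: no divisor's leading term divides it; move 7/6x_2^2 to the remainder.
  leading term x_2: no divisor's leading term divides it; move 53/18x_2 to the remainder.
  leading term 1: no divisor's leading term divides it; move -62/9 to the remainder.
  remainder 7/6x_2^2 + 53/18x_2 - 62/9 ≠ 0; add h_6 = 7/6x_2^2 + 53/18x_2 - 62/9 to the basis.

S(f_1,f_4): lcm = x_1^2x_2. S = -4/5x_1^2 + 2x_1x_2^2 + 39/5x_1x_2 + 16x_1 + 2x_2^2 - 12x_2.
  leading term x_1^2: subtract (-4/5)·f_1 from -4/5x_1^2 + 2x_1x_2^2 + 39/5x_1x_2 + 16x_1 + 2x_2^2 - 12x_2 → 2x_1x_2^2 + 47/5x_1x_2 + 108/5x_1 + 2x_2^2 - 52/5x_2 - 48/5
  leading term x_1x_2^2: subtract (2/7x_2)·f_2 from 2x_1x_2^2 + 47/5x_1x_2 + 108/5x_1 + 2x_2^2 - 52/5x_2 - 48/5 → 47/5x_1x_2 + 108/5x_1 + 2x_2^3 + 22/7x_2^2 - 204/35x_2 - 48/5
  leading term x_1x_2: subtract (47/35)·f_2 from 47/5x_1x_2 + 108/5x_1 + 2x_2^3 + 22/7x_2^2 - 204/35x_2 - 48/5 → 108/5x_1 + 2x_2^3 + 439/35x_2^2 - 16/35x_2 + 416/35
  leading term x_1: subtract (-18/5)·f_3 from 108/5x_1 + 2x_2^3 + 439/35x_2^2 - 16/35x_2 + 416/35 → 2x_2^3 + 439/35x_2^2 - 646/35x_2 - 5128/35
  leading term x_2^3: subtract (2/3)·h_5 from 2x_2^3 + 439/35x_2^2 - 646/35x_2 - 5128/35 → 527/105x_2^2 - 36698/2205x_2 - 323864/2205
  leading term x_2^2: subtract (1054/245)·h_6 from 527/105x_2^2 - 36698/2205x_2 - 323864/2205 → -7181/245x_2 - 28724/245
  leading term x_2: no divisor's leading term divides it; move -7181/245x_2 to the remainder.
  leading term 1: no divisor's leading term divides it; move -28724/245 to the remainder.
  remainder -7181/245x_2 - 28724/245 ≠ 0; add h_7 = -7181/245x_2 - 28724/245 to the basis.

The other S-polynomials (S(f_2,f_3), S(f_2,f_4), S(f_3,f_4), S(f_1,h_5), S(f_2,h_5), S(f_3,h_5), S(f_4,h_5), S(f_1,h_6), S(f_2,h_6), S(f_3,h_6), S(f_4,h_6), S(h_5,h_6), S(f_1,h_7), S(f_2,h_7), S(f_3,h_7), S(f_4,h_7), S(h_5,h_7), S(h_6,h_7)) all reduce to 0 modulo the current basis, so we have a Gröbner basis.
Inter-reduce: drop elements whose leading term is divisible by another's, tail-reduce, and make monic.
Reduced Gröbner basis: {x_1 + 4, x_2 + 4}.

Since the basis is lex-ordered, x_2 + 4 is univariate in x_2. Its roots are {-4}. Back-substituting each root into the other basis elements fixes the other coordinates.
  x_2 = -4: the earlier basis element becomes x_1 + 4 = 0, giving x_1 = -4 — point (-4, -4).
Each listed point satisfies every original equation (direct substitution).

{(-4, -4)}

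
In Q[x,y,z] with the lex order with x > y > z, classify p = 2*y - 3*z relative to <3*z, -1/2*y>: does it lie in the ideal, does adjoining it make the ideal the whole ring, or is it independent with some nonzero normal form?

First compute the reduced Gröbner basis of I by Buchberger's algorithm.
f_1 = 3*z, LT = z.
f_2 = -1/2*y, LT = y.

The S-polynomials (S(f_1,f_2)) all reduce to 0 modulo the current basis, so we have a Gröbner basis.
Inter-reduce: drop elements whose leading term is divisible by another's, tail-reduce, and make monic.
Reduced Gröbner basis: {y, z}.
Label its elements g_1 = y, g_2 = z.

Reduce p = 2*y - 3*z modulo G:
  leading term y: subtract (2)·g_1 from 2*y - 3*z → -3*z
  leading term z: subtract (-3)·g_2 from -3*z → 0
  normal form = 0.
Since the normal form is 0, p ∈ I.

2*y - 3*z lies in I (it reduces to 0).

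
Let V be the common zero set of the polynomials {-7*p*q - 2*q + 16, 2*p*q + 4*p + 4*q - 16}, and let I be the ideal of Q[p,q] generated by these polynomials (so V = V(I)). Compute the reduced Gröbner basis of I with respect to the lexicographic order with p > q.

G = {p + 6/7*q - 20/7, q**2 - 11/3*q + 8/3}

f_1 = -7*p*q - 2*q + 16, LT = p*q.
f_2 = 2*p*q + 4*p + 4*q - 16, LT = p*q.

S(f_1,f_2): lcm = p*q. S = -2*p - 12/7*q + 40/7.
  leading term p: no divisor's leading term divides it; move -2*p to the remainder.
  leading term q: no divisor's leading term divides it; move -12/7*q to the remainder.
  leading term 1: no divisor's leading term divides it; move 40/7 to the remainder.
  remainder -2*p - 12/7*q + 40/7 ≠ 0; add g_3 = -2*p - 12/7*q + 40/7 to the basis.

S(f_1,g_3): lcm = p*q. S = -6/7*q**2 + 22/7*q - 16/7.
  leading term q**2: no divisor's leading term divides it; move -6/7*q**2 to the remainder.
  leading term q: no divisor's leading term divides it; move 22/7*q to the remainder.
  leading term 1: no divisor's leading term divides it; move -16/7 to the remainder.
  remainder -6/7*q**2 + 22/7*q - 16/7 ≠ 0; add g_4 = -6/7*q**2 + 22/7*q - 16/7 to the basis.

The other S-polynomials (S(f_2,g_3), S(f_1,g_4), S(f_2,g_4), S(g_3,g_4)) all reduce to 0 modulo the current basis, so we have a Gröbner basis.
Inter-reduce: drop elements whose leading term is divisible by another's, tail-reduce, and make monic.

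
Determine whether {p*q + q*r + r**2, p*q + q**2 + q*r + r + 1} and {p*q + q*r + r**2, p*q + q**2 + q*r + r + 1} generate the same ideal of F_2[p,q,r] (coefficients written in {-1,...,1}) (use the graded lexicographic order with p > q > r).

Since reduced Gröbner bases are canonical representatives of ideals under a given ordering, it suffices to compute and compare them.
Buchberger on the first generating set:
f_1 = p*q + q*r + r**2, LT = p*q.
f_2 = p*q + q**2 + q*r + r + 1, LT = p*q.

S(f_1,f_2): lcm = p*q. S = q**2 + r**2 + r + 1.
  reduce S modulo (f_1, f_2):
  remainder q**2 + r**2 + r + 1 ≠ 0; add g_3 = q**2 + r**2 + r + 1 to the basis.

S(f_1,g_3): lcm = p*q**2. S = p*r**2 + q**2*r + q*r**2 + p*r + p.
  reduce S modulo (f_1, f_2, g_3):
  remainder p*r**2 + q*r**2 + r**3 + p*r + r**2 + p + r ≠ 0; add g_4 = p*r**2 + q*r**2 + r**3 + p*r + r**2 + p + r to the basis.

The other S-polynomials (S(f_2,g_3), S(f_1,g_4), S(f_2,g_4), S(g_3,g_4)) all reduce to 0 modulo the current basis, so we have a Gröbner basis.
Inter-reduce: drop elements whose leading term is divisible by another's, tail-reduce, and make monic.
Reduced Gröbner basis: {p*r**2 + q*r**2 + r**3 + p*r + r**2 + p + r, p*q + q*r + r**2, q**2 + r**2 + r + 1}.

Buchberger on the second generating set:
h_1 = p*q + q*r + r**2, LT = p*q.
h_2 = p*q + q**2 + q*r + r + 1, LT = p*q.

S(h_1,h_2): lcm = p*q. S = q**2 + r**2 + r + 1.
  reduce S modulo (h_1, h_2):
  remainder q**2 + r**2 + r + 1 ≠ 0; add k_3 = q**2 + r**2 + r + 1 to the basis.

S(h_1,k_3): lcm = p*q**2. S = p*r**2 + q**2*r + q*r**2 + p*r + p.
  reduce S modulo (h_1, h_2, k_3):
  remainder p*r**2 + q*r**2 + r**3 + p*r + r**2 + p + r ≠ 0; add k_4 = p*r**2 + q*r**2 + r**3 + p*r + r**2 + p + r to the basis.

The other S-polynomials (S(h_2,k_3), S(h_1,k_4), S(h_2,k_4), S(k_3,k_4)) all reduce to 0 modulo the current basis, so we have a Gröbner basis.
Inter-reduce: drop elements whose leading term is divisible by another's, tail-reduce, and make monic.
Reduced Gröbner basis: {p*r**2 + q*r**2 + r**3 + p*r + r**2 + p + r, p*q + q*r + r**2, q**2 + r**2 + r + 1}.

The two bases agree; hence the ideals are identical.

Yes, the ideals are equal.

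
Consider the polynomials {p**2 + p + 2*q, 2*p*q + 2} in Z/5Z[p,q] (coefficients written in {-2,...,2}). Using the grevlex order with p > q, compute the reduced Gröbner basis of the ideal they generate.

f_1 = p**2 + p + 2*q, LT = p**2.
f_2 = 2*p*q + 2, LT = p*q.

S(f_1,f_2): lcm = p**2*q. S = p*q + 2*q**2 - p.
  leading term p*q: subtract (-2)·f_2 from p*q + 2*q**2 - p → 2*q**2 - p - 1
  leading term q**2: no divisor's leading term divides it; move 2*q**2 to the remainder.
  leading term p: no divisor's leading term divides it; move -p to the remainder.
  leading term 1: no divisor's leading term divides it; move -1 to the remainder.
  remainder 2*q**2 - p - 1 ≠ 0; add g_3 = 2*q**2 - p - 1 to the basis.

The other S-polynomials (S(f_1,g_3), S(f_2,g_3)) all reduce to 0 modulo the current basis, so we have a Gröbner basis.

G = {p**2 + p + 2*q, p*q + 1, q**2 + 2*p + 2}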